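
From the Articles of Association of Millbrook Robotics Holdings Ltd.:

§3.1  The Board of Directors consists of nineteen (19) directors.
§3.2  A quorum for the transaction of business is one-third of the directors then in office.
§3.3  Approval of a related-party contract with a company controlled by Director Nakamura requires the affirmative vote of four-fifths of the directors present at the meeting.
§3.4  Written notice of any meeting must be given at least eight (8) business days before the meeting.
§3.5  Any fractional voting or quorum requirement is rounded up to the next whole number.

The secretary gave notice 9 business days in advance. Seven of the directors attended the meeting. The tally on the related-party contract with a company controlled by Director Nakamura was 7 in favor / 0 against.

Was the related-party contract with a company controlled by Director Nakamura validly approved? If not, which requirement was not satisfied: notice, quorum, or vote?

Valid — all requirements satisfied.

Notice: 9 business days given; 8 required (9 ≥ 8). Satisfied.
Quorum: 7 present; quorum is 7. Satisfied.
Vote: the related-party contract with a company controlled by Director Nakamura requires four-fifths of the directors present (7). 4/5 of 7 = 5.60, rounded up to 6, so 6 affirmative votes are needed; 7 voted in favor. Satisfied.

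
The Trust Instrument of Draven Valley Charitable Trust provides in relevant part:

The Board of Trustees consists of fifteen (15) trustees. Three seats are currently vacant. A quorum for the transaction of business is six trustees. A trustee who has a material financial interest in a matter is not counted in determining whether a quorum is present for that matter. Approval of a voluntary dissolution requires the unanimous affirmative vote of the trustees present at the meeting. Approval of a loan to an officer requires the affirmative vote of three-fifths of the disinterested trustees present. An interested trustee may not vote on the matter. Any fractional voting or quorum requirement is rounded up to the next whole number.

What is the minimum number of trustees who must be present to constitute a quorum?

The quorum is fixed at 6.

6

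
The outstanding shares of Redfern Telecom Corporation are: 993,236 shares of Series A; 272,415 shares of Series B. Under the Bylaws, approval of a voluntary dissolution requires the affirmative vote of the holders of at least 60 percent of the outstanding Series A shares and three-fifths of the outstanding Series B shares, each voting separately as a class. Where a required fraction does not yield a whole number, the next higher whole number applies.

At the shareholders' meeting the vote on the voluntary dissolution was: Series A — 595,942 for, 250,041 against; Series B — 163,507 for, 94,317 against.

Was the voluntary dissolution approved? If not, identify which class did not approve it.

Approved — every class gave the required vote.

Series A: 3/5 of 993236 = 595941.60, rounded up to 595942; 595,942 required, 595,942 in favor — approved.
Series B: 3/5 of 272415 = 163449; 163,449 required, 163,507 in favor — approved.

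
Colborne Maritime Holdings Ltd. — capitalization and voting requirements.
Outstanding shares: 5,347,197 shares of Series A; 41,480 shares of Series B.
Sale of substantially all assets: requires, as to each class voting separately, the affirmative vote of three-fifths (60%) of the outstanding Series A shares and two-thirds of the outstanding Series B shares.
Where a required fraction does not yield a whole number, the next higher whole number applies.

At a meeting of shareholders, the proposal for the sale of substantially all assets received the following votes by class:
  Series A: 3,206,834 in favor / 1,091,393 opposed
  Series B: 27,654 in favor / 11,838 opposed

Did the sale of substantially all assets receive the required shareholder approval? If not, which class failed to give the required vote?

Not approved — the Series A shares did not give the required vote.

Series A: 3/5 of 5347197 = 3208318.20, rounded up to 3208319; 3,208,319 required, 3,206,834 in favor — not approved.
Series B: 2/3 of 41480 = 27653.33, rounded up to 27654; 27,654 required, 27,654 in favor — approved.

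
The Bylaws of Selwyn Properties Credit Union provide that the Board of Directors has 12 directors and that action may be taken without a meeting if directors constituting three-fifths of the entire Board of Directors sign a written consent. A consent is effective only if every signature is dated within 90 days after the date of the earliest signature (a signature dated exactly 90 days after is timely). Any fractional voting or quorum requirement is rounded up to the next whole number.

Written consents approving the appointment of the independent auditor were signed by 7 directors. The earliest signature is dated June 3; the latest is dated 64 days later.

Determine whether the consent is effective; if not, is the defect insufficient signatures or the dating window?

Not effective — insufficient signatures.

Signatures required: three-fifths of 12 — 3/5 of 12 = 7.20, rounded up to 8, so 8 needed; 7 signed. Insufficient.
Dating window: the latest signature is 64 days after the earliest; the limit is 90 days. Within the window.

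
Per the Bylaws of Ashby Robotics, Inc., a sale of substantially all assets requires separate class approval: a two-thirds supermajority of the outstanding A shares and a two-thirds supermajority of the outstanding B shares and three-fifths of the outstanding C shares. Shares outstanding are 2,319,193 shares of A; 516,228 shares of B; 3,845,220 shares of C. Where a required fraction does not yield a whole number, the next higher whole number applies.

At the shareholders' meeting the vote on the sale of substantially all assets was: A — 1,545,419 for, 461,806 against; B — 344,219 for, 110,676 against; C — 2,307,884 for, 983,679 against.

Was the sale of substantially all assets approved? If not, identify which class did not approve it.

A: 2/3 of 2319193 = 1546128.67, rounded up to 1546129; 1,546,129 required, 1,545,419 in favor — not approved.
B: 2/3 of 516228 = 344152; 344,152 required, 344,219 in favor — approved.
C: 3/5 of 3845220 = 2307132; 2,307,132 required, 2,307,884 in favor — approved.

Not approved — the A shares did not give the required vote.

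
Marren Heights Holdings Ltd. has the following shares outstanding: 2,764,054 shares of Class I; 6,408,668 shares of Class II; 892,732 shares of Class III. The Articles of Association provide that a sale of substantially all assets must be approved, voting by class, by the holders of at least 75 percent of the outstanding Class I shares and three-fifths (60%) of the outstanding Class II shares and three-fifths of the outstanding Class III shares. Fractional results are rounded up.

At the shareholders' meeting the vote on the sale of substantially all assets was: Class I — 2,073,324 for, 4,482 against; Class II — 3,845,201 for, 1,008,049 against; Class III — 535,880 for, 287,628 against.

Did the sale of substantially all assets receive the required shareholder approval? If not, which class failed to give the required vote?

Class I: 3/4 of 2764054 = 2073040.50, rounded up to 2073041; 2,073,041 required, 2,073,324 in favor — approved.
Class II: 3/5 of 6408668 = 3845200.80, rounded up to 3845201; 3,845,201 required, 3,845,201 in favor — approved.
Class III: 3/5 of 892732 = 535639.20, rounded up to 535640; 535,640 required, 535,880 in favor — approved.

Approved — every class gave the required vote.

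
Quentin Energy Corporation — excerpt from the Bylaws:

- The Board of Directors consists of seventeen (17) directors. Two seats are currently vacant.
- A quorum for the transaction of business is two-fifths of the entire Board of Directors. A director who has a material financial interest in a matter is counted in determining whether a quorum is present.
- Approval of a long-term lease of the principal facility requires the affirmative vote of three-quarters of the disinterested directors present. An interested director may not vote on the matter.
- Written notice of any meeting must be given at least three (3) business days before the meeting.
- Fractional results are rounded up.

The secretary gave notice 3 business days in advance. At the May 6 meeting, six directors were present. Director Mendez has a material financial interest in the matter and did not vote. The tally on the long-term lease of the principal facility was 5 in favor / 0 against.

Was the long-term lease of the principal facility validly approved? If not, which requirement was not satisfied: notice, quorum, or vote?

Invalid — quorum requirement not satisfied.

Notice: 3 business days given; 3 required (3 ≥ 3). Satisfied.
Quorum: 6 present (interested directors count toward quorum); quorum is 7. Not satisfied.
Vote: the long-term lease of the principal facility requires three-fourths of the disinterested directors present (6 − 1 = 5). 3/4 of 5 = 3.75, rounded up to 4, so 4 affirmative votes are needed; 5 voted in favor. Satisfied. (Moot — without a quorum no business can be validly transacted.)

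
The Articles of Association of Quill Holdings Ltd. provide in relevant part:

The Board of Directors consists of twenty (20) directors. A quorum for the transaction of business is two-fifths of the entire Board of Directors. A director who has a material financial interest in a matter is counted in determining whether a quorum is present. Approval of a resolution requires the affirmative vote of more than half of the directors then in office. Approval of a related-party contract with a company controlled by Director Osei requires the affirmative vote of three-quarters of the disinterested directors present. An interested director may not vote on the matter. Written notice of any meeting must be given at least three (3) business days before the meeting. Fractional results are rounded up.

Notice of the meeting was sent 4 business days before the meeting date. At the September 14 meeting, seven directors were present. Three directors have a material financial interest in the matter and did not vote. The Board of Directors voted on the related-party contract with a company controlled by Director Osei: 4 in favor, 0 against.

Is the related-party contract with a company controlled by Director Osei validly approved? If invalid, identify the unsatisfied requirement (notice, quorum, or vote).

Invalid — quorum requirement not satisfied.

Notice: 4 business days given; 3 required (4 ≥ 3). Satisfied.
Quorum: 7 present (interested directors count toward quorum); quorum is 8. Not satisfied.
Vote: the related-party contract with a company controlled by Director Osei requires three-fourths of the disinterested directors present (7 − 3 = 4). 3/4 of 4 = 3, so 3 affirmative votes are needed; 4 voted in favor. Satisfied. (Moot — without a quorum no business can be validly transacted.)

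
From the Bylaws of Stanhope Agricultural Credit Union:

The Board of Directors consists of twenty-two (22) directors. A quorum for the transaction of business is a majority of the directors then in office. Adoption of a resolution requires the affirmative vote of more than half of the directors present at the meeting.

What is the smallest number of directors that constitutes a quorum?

12

A majority of 22 is 12.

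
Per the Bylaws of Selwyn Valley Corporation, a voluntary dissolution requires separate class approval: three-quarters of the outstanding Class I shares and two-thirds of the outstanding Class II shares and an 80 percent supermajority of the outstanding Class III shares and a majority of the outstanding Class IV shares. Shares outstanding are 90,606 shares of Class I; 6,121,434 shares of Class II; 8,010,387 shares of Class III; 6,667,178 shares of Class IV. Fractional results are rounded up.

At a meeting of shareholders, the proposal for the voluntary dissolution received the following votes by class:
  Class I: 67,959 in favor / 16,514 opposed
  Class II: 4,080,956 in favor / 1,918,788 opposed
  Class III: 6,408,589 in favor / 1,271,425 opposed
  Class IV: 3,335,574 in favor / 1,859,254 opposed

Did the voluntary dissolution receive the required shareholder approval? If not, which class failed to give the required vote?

Class I: 3/4 of 90606 = 67954.50, rounded up to 67955; 67,955 required, 67,959 in favor — approved.
Class II: 2/3 of 6121434 = 4080956; 4,080,956 required, 4,080,956 in favor — approved.
Class III: 4/5 of 8010387 = 6408309.60, rounded up to 6408310; 6,408,310 required, 6,408,589 in favor — approved.
Class IV: a majority of 6667178 is 3333590; 3,333,590 required, 3,335,574 in favor — approved.

Approved — every class gave the required vote.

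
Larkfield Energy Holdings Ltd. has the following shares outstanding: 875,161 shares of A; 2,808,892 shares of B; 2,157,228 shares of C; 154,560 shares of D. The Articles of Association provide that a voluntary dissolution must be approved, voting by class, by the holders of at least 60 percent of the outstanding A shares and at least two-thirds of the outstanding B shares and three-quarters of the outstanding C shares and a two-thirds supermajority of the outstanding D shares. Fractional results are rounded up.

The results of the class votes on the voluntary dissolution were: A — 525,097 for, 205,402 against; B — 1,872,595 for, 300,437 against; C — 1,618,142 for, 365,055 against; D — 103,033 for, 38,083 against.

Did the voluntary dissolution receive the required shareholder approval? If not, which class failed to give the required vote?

Not approved — the D shares did not give the required vote.

A: 3/5 of 875161 = 525096.60, rounded up to 525097; 525,097 required, 525,097 in favor — approved.
B: 2/3 of 2808892 = 1872594.67, rounded up to 1872595; 1,872,595 required, 1,872,595 in favor — approved.
C: 3/4 of 2157228 = 1617921; 1,617,921 required, 1,618,142 in favor — approved.
D: 2/3 of 154560 = 103040; 103,040 required, 103,033 in favor — not approved.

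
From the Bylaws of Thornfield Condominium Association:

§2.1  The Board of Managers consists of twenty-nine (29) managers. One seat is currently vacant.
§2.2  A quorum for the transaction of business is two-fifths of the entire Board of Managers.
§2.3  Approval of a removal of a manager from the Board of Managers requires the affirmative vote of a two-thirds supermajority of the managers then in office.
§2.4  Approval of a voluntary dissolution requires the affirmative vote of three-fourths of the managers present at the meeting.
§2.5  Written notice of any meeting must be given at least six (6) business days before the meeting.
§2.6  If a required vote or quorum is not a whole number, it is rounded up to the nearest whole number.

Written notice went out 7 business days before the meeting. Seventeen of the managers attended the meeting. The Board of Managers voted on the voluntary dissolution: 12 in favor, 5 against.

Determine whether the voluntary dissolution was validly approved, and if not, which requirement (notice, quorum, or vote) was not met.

Notice: 7 business days given; 6 required (7 ≥ 6). Satisfied.
Quorum: 17 present; quorum is 12. Satisfied.
Vote: the voluntary dissolution requires three-fourths of the managers present (17). 3/4 of 17 = 12.75, rounded up to 13, so 13 affirmative votes are needed; 12 voted in favor. Not satisfied.

Invalid — vote requirement not satisfied.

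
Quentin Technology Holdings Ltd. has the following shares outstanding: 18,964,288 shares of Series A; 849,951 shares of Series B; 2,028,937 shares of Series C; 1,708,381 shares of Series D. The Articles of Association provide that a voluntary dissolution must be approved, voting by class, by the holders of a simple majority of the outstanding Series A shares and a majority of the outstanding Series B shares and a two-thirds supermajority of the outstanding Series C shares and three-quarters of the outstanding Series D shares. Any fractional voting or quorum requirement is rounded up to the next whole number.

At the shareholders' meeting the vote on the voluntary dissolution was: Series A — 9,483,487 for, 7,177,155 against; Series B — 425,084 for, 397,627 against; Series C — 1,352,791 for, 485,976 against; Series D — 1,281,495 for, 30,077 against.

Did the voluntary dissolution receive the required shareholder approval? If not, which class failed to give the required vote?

Series A: a majority of 18964288 is 9482145; 9,482,145 required, 9,483,487 in favor — approved.
Series B: a majority of 849951 is 424976; 424,976 required, 425,084 in favor — approved.
Series C: 2/3 of 2028937 = 1352624.67, rounded up to 1352625; 1,352,625 required, 1,352,791 in favor — approved.
Series D: 3/4 of 1708381 = 1281285.75, rounded up to 1281286; 1,281,286 required, 1,281,495 in favor — approved.

Approved — every class gave the required vote.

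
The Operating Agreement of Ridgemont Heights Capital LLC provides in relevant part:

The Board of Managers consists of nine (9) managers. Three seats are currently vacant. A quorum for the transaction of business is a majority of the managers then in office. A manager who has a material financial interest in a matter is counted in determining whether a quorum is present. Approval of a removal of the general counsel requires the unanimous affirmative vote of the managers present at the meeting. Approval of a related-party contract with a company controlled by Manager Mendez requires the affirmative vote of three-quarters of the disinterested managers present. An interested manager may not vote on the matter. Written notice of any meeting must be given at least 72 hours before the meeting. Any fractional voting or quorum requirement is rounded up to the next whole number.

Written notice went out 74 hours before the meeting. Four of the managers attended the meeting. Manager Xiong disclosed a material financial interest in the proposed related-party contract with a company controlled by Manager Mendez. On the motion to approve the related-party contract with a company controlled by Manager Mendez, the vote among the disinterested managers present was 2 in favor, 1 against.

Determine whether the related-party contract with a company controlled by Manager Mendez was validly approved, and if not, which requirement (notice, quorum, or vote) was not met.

Notice: 74 hours given; 72 required (74 ≥ 72). Satisfied.
Quorum: 4 present (interested managers count toward quorum); quorum is 4. Satisfied.
Vote: the related-party contract with a company controlled by Manager Mendez requires three-fourths of the disinterested managers present (4 − 1 = 3). 3/4 of 3 = 2.25, rounded up to 3, so 3 affirmative votes are needed; 2 voted in favor. Not satisfied.

Invalid — vote requirement not satisfied.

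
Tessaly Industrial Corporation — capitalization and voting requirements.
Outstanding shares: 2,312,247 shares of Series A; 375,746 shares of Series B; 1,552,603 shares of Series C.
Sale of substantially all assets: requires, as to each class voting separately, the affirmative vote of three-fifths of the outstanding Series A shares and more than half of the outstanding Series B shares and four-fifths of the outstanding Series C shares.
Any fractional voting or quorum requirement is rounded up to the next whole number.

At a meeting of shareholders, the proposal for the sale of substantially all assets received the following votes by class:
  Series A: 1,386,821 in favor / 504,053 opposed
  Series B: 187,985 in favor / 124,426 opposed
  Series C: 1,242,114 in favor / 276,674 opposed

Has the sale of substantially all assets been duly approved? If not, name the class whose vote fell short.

Not approved — the Series A shares did not give the required vote.

Series A: 3/5 of 2312247 = 1387348.20, rounded up to 1387349; 1,387,349 required, 1,386,821 in favor — not approved.
Series B: a majority of 375746 is 187874; 187,874 required, 187,985 in favor — approved.
Series C: 4/5 of 1552603 = 1242082.40, rounded up to 1242083; 1,242,083 required, 1,242,114 in favor — approved.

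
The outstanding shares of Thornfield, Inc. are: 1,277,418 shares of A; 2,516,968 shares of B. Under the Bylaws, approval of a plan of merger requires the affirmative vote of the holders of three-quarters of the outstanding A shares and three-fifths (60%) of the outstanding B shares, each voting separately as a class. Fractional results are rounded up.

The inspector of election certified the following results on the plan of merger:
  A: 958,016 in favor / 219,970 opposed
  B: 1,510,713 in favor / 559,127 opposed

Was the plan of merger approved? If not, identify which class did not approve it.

Not approved — the A shares did not give the required vote.

A: 3/4 of 1277418 = 958063.50, rounded up to 958064; 958,064 required, 958,016 in favor — not approved.
B: 3/5 of 2516968 = 1510180.80, rounded up to 1510181; 1,510,181 required, 1,510,713 in favor — approved.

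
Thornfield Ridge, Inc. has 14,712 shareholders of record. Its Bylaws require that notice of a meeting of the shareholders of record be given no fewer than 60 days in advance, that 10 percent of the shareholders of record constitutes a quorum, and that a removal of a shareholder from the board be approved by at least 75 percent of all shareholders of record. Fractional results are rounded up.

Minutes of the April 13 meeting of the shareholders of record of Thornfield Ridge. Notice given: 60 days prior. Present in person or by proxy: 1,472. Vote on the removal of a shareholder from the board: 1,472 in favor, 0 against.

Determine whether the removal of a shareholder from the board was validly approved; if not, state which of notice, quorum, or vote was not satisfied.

Notice: 60 days given; 60 required. Satisfied.
Quorum: 10% of 14,712 = 1,471.20, rounded up to 1,472; 1,472 present. Satisfied.
Vote: requires three-fourths of all shareholders of record (14,712); 3/4 of 14712 = 11034, so 11,034 needed; 1,472 in favor. Not satisfied.

Invalid — vote requirement not satisfied.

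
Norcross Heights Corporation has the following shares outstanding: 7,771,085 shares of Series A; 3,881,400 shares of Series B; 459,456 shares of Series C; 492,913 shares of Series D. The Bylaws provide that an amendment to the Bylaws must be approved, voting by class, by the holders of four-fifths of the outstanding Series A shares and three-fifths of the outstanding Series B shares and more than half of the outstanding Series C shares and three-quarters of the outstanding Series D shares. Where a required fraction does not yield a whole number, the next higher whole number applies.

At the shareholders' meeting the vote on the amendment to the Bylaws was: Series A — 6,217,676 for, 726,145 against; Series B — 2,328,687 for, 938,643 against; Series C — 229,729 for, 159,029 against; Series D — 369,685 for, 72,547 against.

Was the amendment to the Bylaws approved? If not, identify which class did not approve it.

Series A: 4/5 of 7771085 = 6216868; 6,216,868 required, 6,217,676 in favor — approved.
Series B: 3/5 of 3881400 = 2328840; 2,328,840 required, 2,328,687 in favor — not approved.
Series C: a majority of 459456 is 229729; 229,729 required, 229,729 in favor — approved.
Series D: 3/4 of 492913 = 369684.75, rounded up to 369685; 369,685 required, 369,685 in favor — approved.

Not approved — the Series B shares did not give the required vote.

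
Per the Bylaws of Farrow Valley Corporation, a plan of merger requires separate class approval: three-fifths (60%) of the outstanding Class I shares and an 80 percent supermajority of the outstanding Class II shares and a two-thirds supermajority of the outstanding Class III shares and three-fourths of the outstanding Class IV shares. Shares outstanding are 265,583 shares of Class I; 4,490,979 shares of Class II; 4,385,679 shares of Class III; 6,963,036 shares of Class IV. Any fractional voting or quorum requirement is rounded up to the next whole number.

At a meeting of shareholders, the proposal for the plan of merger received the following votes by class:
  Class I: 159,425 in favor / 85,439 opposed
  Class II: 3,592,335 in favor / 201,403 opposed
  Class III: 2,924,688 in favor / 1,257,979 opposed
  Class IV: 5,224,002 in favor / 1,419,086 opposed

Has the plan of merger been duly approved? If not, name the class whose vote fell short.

Not approved — the Class II shares did not give the required vote.

Class I: 3/5 of 265583 = 159349.80, rounded up to 159350; 159,350 required, 159,425 in favor — approved.
Class II: 4/5 of 4490979 = 3592783.20, rounded up to 3592784; 3,592,784 required, 3,592,335 in favor — not approved.
Class III: 2/3 of 4385679 = 2923786; 2,923,786 required, 2,924,688 in favor — approved.
Class IV: 3/4 of 6963036 = 5222277; 5,222,277 required, 5,224,002 in favor — approved.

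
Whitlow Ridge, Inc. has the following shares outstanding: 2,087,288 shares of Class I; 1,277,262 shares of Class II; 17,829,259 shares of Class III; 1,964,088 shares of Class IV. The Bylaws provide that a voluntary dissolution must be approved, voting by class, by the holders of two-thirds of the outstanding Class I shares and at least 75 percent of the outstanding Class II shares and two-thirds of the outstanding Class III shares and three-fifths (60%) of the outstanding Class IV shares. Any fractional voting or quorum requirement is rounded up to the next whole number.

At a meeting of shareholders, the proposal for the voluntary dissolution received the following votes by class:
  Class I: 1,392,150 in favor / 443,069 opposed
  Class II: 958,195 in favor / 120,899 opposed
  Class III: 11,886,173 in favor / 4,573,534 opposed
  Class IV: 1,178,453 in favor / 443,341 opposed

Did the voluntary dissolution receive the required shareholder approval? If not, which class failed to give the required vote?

Approved — every class gave the required vote.

Class I: 2/3 of 2087288 = 1391525.33, rounded up to 1391526; 1,391,526 required, 1,392,150 in favor — approved.
Class II: 3/4 of 1277262 = 957946.50, rounded up to 957947; 957,947 required, 958,195 in favor — approved.
Class III: 2/3 of 17829259 = 11886172.67, rounded up to 11886173; 11,886,173 required, 11,886,173 in favor — approved.
Class IV: 3/5 of 1964088 = 1178452.80, rounded up to 1178453; 1,178,453 required, 1,178,453 in favor — approved.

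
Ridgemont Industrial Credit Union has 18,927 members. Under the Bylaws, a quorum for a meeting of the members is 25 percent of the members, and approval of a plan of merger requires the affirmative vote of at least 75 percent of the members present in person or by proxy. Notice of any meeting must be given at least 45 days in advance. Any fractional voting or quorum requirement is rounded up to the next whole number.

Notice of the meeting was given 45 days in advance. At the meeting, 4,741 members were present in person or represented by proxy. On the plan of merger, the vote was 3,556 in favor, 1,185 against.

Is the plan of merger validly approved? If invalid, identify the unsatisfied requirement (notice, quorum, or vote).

Notice: 45 days given; 45 required. Satisfied.
Quorum: 25% of 18,927 = 4,731.75, rounded up to 4,732; 4,741 present. Satisfied.
Vote: requires three-fourths of those present (4,741); 3/4 of 4741 = 3555.75, rounded up to 3556, so 3,556 needed; 3,556 in favor. Satisfied.

Valid — all requirements satisfied.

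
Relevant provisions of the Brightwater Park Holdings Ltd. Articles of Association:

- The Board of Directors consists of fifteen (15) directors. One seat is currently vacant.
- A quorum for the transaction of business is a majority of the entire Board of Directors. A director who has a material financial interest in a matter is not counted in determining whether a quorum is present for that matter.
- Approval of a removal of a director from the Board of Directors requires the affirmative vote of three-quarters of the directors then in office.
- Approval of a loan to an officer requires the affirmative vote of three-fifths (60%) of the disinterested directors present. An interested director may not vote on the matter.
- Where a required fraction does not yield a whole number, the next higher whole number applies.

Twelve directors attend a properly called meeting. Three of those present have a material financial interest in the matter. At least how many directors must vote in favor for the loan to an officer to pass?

The loan to an officer requires three-fifths of the disinterested directors present (12 − 3 = 9).
3/5 of 9 = 5.40, rounded up to 6.

6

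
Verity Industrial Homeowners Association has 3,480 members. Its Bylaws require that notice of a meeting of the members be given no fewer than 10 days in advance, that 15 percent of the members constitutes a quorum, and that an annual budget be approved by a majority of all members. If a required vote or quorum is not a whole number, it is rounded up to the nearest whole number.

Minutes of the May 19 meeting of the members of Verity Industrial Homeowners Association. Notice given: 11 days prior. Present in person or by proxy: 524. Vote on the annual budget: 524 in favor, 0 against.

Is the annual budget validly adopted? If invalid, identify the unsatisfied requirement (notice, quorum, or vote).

Invalid — vote requirement not satisfied.

Notice: 11 days given; 10 required. Satisfied.
Quorum: 15% of 3,480 = 522; 524 present. Satisfied.
Vote: requires a majority of all members (3,480); a majority of 3480 is 1741, so 1,741 needed; 524 in favor. Not satisfied.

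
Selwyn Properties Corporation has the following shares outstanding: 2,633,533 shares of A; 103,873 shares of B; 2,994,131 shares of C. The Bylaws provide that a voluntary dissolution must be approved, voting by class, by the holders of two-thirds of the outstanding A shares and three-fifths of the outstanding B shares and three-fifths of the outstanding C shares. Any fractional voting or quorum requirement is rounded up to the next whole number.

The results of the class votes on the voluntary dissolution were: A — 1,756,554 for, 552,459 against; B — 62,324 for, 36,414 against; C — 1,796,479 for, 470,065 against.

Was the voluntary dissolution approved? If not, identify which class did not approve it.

Approved — every class gave the required vote.

A: 2/3 of 2633533 = 1755688.67, rounded up to 1755689; 1,755,689 required, 1,756,554 in favor — approved.
B: 3/5 of 103873 = 62323.80, rounded up to 62324; 62,324 required, 62,324 in favor — approved.
C: 3/5 of 2994131 = 1796478.60, rounded up to 1796479; 1,796,479 required, 1,796,479 in favor — approved.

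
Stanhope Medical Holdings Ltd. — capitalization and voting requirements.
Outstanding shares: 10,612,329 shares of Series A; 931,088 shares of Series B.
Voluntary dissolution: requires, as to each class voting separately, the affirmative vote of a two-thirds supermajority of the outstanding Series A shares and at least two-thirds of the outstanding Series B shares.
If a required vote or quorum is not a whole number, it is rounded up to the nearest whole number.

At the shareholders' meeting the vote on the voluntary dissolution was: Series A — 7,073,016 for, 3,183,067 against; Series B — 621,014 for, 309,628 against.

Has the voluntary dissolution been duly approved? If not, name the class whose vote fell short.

Series A: 2/3 of 10612329 = 7074886; 7,074,886 required, 7,073,016 in favor — not approved.
Series B: 2/3 of 931088 = 620725.33, rounded up to 620726; 620,726 required, 621,014 in favor — approved.

Not approved — the Series A shares did not give the required vote.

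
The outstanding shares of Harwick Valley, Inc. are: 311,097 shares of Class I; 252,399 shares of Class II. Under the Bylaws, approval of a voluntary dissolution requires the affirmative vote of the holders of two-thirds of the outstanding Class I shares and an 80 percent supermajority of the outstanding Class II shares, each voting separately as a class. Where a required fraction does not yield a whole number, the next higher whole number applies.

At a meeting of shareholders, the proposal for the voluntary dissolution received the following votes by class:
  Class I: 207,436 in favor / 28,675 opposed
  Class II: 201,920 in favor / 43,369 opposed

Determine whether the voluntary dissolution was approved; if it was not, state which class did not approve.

Approved — every class gave the required vote.

Class I: 2/3 of 311097 = 207398; 207,398 required, 207,436 in favor — approved.
Class II: 4/5 of 252399 = 201919.20, rounded up to 201920; 201,920 required, 201,920 in favor — approved.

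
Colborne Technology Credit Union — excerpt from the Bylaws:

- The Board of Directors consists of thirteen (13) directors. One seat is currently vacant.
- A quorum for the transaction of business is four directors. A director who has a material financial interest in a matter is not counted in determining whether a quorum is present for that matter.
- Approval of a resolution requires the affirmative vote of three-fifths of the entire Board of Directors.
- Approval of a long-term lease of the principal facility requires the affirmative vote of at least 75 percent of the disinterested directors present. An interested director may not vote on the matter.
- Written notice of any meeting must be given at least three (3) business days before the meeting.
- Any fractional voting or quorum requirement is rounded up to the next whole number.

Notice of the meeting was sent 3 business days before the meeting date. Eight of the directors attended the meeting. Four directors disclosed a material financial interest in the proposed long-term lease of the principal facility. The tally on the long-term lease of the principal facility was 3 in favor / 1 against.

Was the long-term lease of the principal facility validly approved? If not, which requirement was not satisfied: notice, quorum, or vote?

Notice: 3 business days given; 3 required (3 ≥ 3). Satisfied.
Quorum: 8 present, but the 4 interested directors do not count, leaving 4. Quorum is 4. Satisfied.
Vote: the long-term lease of the principal facility requires three-fourths of the disinterested directors present (8 − 4 = 4). 3/4 of 4 = 3, so 3 affirmative votes are needed; 3 voted in favor. Satisfied.

Valid — all requirements satisfied.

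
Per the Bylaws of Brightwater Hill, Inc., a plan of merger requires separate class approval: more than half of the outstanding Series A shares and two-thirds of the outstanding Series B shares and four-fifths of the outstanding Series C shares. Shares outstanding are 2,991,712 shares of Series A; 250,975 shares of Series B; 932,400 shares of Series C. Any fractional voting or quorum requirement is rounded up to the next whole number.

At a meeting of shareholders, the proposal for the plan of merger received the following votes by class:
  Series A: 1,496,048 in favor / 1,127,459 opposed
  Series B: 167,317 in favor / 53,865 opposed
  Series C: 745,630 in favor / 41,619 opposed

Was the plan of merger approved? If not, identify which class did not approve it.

Series A: a majority of 2991712 is 1495857; 1,495,857 required, 1,496,048 in favor — approved.
Series B: 2/3 of 250975 = 167316.67, rounded up to 167317; 167,317 required, 167,317 in favor — approved.
Series C: 4/5 of 932400 = 745920; 745,920 required, 745,630 in favor — not approved.

Not approved — the Series C shares did not give the required vote.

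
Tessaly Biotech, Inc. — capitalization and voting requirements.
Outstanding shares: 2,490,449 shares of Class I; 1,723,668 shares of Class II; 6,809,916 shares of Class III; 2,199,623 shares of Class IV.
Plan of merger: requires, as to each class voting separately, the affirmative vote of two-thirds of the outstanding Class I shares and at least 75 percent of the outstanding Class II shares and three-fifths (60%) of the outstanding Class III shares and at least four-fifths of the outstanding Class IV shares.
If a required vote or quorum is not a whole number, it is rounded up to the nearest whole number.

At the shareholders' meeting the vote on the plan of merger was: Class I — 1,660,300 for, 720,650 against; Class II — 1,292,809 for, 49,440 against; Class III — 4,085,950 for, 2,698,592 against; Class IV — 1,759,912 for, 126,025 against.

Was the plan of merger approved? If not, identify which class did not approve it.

Approved — every class gave the required vote.

Class I: 2/3 of 2490449 = 1660299.33, rounded up to 1660300; 1,660,300 required, 1,660,300 in favor — approved.
Class II: 3/4 of 1723668 = 1292751; 1,292,751 required, 1,292,809 in favor — approved.
Class III: 3/5 of 6809916 = 4085949.60, rounded up to 4085950; 4,085,950 required, 4,085,950 in favor — approved.
Class IV: 4/5 of 2199623 = 1759698.40, rounded up to 1759699; 1,759,699 required, 1,759,912 in favor — approved.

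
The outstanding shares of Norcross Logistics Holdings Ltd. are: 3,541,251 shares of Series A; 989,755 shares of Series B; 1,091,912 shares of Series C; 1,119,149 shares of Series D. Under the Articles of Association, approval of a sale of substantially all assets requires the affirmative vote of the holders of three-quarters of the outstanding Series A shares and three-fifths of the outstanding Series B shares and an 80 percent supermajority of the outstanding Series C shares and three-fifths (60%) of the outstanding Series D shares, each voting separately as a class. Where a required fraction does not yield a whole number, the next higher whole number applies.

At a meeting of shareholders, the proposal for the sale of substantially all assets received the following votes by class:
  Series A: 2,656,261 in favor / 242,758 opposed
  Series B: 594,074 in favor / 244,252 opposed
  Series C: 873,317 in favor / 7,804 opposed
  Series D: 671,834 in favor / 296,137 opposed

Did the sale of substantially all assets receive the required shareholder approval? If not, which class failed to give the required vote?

Series A: 3/4 of 3541251 = 2655938.25, rounded up to 2655939; 2,655,939 required, 2,656,261 in favor — approved.
Series B: 3/5 of 989755 = 593853; 593,853 required, 594,074 in favor — approved.
Series C: 4/5 of 1091912 = 873529.60, rounded up to 873530; 873,530 required, 873,317 in favor — not approved.
Series D: 3/5 of 1119149 = 671489.40, rounded up to 671490; 671,490 required, 671,834 in favor — approved.

Not approved — the Series C shares did not give the required vote.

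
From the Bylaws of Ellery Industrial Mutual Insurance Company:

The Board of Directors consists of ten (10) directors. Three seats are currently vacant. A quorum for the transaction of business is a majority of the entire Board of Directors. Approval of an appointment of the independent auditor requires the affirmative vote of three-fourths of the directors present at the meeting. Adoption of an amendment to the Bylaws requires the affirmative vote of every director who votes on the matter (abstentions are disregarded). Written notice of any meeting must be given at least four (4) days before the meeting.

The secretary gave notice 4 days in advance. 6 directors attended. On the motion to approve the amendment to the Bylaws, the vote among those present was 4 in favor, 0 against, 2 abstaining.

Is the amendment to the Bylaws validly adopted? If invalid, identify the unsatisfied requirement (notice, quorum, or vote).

Notice: 4 days given; 4 required (4 ≥ 4). Satisfied.
Quorum: 6 present; quorum is 6. Satisfied.
Vote: the amendment to the Bylaws requires the unanimous vote of the votes cast (6 present − 2 abstaining = 4). Unanimous means all 4, so 4 affirmative votes are needed; 4 voted in favor. Satisfied.

Valid — all requirements satisfied.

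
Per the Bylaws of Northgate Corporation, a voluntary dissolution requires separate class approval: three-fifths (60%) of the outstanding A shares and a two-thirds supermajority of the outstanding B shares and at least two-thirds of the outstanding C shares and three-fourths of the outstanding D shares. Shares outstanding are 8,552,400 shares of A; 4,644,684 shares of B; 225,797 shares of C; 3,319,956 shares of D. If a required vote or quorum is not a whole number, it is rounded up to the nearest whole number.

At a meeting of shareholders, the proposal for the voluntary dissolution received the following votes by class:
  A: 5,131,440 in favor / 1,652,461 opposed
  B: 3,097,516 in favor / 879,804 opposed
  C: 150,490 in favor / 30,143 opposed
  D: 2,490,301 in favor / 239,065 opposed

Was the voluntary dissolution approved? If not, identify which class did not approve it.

Not approved — the C shares did not give the required vote.

A: 3/5 of 8552400 = 5131440; 5,131,440 required, 5,131,440 in favor — approved.
B: 2/3 of 4644684 = 3096456; 3,096,456 required, 3,097,516 in favor — approved.
C: 2/3 of 225797 = 150531.33, rounded up to 150532; 150,532 required, 150,490 in favor — not approved.
D: 3/4 of 3319956 = 2489967; 2,489,967 required, 2,490,301 in favor — approved.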